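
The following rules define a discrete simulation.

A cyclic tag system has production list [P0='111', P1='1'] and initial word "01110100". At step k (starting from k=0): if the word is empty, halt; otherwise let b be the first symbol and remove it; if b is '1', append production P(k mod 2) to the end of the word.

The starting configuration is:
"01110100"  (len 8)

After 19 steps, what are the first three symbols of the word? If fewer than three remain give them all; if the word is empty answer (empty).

k=0  "01110100"  (len 8)
k=1  "1110100"  (len 7)
k=2  "1101001"  (len 7)
k=3  "101001111"  (len 9)
k=4  "010011111"  (len 9)
k=5  "10011111"  (len 8)
k=6  "00111111"  (len 8)
k=7  "0111111"  (len 7)
k=8  "111111"  (len 6)
k=9  "11111111"  (len 8)
k=10  "11111111"  (len 8)
k=11  "1111111111"  (len 10)
k=12  "1111111111"  (len 10)
k=13  "111111111111"  (len 12)
k=14  "111111111111"  (len 12)
k=15  "11111111111111"  (len 14)
k=16  "11111111111111"  (len 14)
k=17  "1111111111111111"  (len 16)
k=18  "1111111111111111"  (len 16)
k=19  "111111111111111111"  (len 18)

111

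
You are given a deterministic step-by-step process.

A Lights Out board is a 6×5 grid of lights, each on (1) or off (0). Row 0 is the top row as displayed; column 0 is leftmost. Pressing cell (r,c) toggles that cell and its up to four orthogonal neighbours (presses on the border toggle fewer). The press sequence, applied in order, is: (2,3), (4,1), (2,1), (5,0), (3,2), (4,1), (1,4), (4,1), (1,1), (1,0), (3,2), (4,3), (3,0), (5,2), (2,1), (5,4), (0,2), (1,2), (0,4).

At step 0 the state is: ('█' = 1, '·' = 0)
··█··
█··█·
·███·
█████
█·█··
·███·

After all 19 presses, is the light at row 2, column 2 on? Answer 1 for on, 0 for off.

1

gen 0: ··█··
█··█·
·███·
█████
█·█··
·███·
gen 1: ··█··
█····
·█··█
███·█
█·█··
·███·
gen 2: ··█··
█····
·█··█
█·█·█
·█···
··██·
gen 3: ··█··
██···
█·█·█
███·█
·█···
··██·
gen 4: ··█··
██···
█·█·█
███·█
██···
████·
gen 5: ··█··
██···
█···█
█··██
███··
████·
gen 6: ··█··
██···
█···█
██·██
·····
█·██·
gen 7: ··█·█
██·██
█····
██·██
·····
█·██·
gen 8: ··█·█
██·██
█····
█··██
███··
████·
gen 9: ·██·█
··███
██···
█··██
███··
████·
gen 10: ███·█
█████
·█···
█··██
███··
████·
gen 11: ███·█
█████
·██··
███·█
██···
████·
gen 12: ███·█
█████
·██··
█████
█████
███··
gen 13: ███·█
█████
███··
··███
·████
███··
gen 14: ███·█
█████
███··
··███
·█·██
█··█·
gen 15: ███·█
█·███
·····
·████
·█·██
█··█·
gen 16: ███·█
█·███
·····
·████
·█·█·
█···█
gen 17: █··██
█··██
·····
·████
·█·█·
█···█
gen 18: █·███
███·█
··█··
·████
·█·█·
█···█
gen 19: █·█··
███··
··█··
·████
·█·█·
█···█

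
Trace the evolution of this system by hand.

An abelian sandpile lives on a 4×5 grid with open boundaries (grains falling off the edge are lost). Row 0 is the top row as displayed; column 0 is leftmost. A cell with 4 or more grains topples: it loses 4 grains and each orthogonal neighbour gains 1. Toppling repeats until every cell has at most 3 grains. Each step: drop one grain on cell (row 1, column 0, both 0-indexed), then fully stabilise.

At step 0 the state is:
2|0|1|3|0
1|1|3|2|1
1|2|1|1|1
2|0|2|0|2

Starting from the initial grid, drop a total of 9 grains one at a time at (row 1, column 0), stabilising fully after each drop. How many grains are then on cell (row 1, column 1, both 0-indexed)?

3

step 0: 2|0|1|3|0
1|1|3|2|1
1|2|1|1|1
2|0|2|0|2
step 1: 2|0|1|3|0
2|1|3|2|1
1|2|1|1|1
2|0|2|0|2
step 2: 2|0|1|3|0
3|1|3|2|1
1|2|1|1|1
2|0|2|0|2
step 3: 3|0|1|3|0
0|2|3|2|1
2|2|1|1|1
2|0|2|0|2
step 4: 3|0|1|3|0
1|2|3|2|1
2|2|1|1|1
2|0|2|0|2
step 5: 3|0|1|3|0
2|2|3|2|1
2|2|1|1|1
2|0|2|0|2
step 6: 3|0|1|3|0
3|2|3|2|1
2|2|1|1|1
2|0|2|0|2
step 7: 0|1|1|3|0
1|3|3|2|1
3|2|1|1|1
2|0|2|0|2
step 8: 0|1|1|3|0
2|3|3|2|1
3|2|1|1|1
2|0|2|0|2
step 9: 0|1|1|3|0
3|3|3|2|1
3|2|1|1|1
2|0|2|0|2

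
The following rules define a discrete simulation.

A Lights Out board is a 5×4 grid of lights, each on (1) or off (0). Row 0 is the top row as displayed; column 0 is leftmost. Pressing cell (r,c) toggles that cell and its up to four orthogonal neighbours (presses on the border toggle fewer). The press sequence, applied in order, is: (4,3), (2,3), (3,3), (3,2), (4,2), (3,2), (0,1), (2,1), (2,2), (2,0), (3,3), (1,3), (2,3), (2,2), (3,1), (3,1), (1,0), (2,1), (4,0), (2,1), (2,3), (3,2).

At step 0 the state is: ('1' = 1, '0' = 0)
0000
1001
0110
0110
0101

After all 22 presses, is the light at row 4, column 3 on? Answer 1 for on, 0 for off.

1

t=0: 0000
1001
0110
0110
0101
t=1: 0000
1001
0110
0111
0110
t=2: 0000
1000
0101
0110
0110
t=3: 0000
1000
0100
0101
0111
t=4: 0000
1000
0110
0010
0101
t=5: 0000
1000
0110
0000
0010
t=6: 0000
1000
0100
0111
0000
t=7: 1110
1100
0100
0111
0000
t=8: 1110
1000
1010
0011
0000
t=9: 1110
1010
1101
0001
0000
t=10: 1110
0010
0001
1001
0000
t=11: 1110
0010
0000
1010
0001
t=12: 1111
0001
0001
1010
0001
t=13: 1111
0000
0010
1011
0001
t=14: 1111
0010
0101
1001
0001
t=15: 1111
0010
0001
0111
0101
t=16: 1111
0010
0101
1001
0001
t=17: 0111
1110
1101
1001
0001
t=18: 0111
1010
0011
1101
0001
t=19: 0111
1010
0011
0101
1101
t=20: 0111
1110
1101
0001
1101
t=21: 0111
1111
1110
0000
1101
t=22: 0111
1111
1100
0111
1111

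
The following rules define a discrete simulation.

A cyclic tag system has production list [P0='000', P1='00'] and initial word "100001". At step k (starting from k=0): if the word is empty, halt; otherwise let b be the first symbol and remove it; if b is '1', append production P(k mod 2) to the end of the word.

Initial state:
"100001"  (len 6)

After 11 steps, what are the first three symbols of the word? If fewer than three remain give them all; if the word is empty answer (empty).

(empty)

k=0  "100001"  (len 6)
k=1  "00001000"  (len 8)
k=2  "0001000"  (len 7)
k=3  "001000"  (len 6)
k=4  "01000"  (len 5)
k=5  "1000"  (len 4)
k=6  "00000"  (len 5)
k=7  "0000"  (len 4)
k=8  "000"  (len 3)
k=9  "00"  (len 2)
k=10  "0"  (len 1)
k=11  (halted — word empty)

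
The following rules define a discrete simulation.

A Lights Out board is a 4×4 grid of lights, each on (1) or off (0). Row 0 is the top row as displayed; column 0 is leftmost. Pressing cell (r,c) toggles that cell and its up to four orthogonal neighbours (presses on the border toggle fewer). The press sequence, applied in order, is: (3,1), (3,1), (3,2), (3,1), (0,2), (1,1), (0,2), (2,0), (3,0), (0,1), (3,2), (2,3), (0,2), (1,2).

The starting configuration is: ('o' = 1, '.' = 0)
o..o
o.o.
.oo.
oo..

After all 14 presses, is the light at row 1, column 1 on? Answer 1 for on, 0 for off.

t=0: o..o
o.o.
.oo.
oo..
t=1: o..o
o.o.
..o.
..o.
t=2: o..o
o.o.
.oo.
oo..
t=3: o..o
o.o.
.o..
o.oo
t=4: o..o
o.o.
....
.o.o
t=5: ooo.
o...
....
.o.o
t=6: o.o.
.oo.
.o..
.o.o
t=7: oo.o
.o..
.o..
.o.o
t=8: oo.o
oo..
o...
oo.o
t=9: oo.o
oo..
....
...o
t=10: ..oo
o...
....
...o
t=11: ..oo
o...
..o.
.oo.
t=12: ..oo
o..o
...o
.ooo
t=13: .o..
o.oo
...o
.ooo
t=14: .oo.
oo..
..oo
.ooo

1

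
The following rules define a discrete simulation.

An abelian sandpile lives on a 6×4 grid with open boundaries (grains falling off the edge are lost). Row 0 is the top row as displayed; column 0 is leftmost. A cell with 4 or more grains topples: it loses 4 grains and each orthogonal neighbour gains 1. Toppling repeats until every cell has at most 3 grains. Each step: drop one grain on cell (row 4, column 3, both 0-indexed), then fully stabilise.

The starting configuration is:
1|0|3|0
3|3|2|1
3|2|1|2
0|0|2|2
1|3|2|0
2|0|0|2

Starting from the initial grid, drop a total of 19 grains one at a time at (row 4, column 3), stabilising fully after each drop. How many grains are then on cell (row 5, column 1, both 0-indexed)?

2

0) 1|0|3|0
3|3|2|1
3|2|1|2
0|0|2|2
1|3|2|0
2|0|0|2
1) 1|0|3|0
3|3|2|1
3|2|1|2
0|0|2|2
1|3|2|1
2|0|0|2
2) 1|0|3|0
3|3|2|1
3|2|1|2
0|0|2|2
1|3|2|2
2|0|0|2
3) 1|0|3|0
3|3|2|1
3|2|1|2
0|0|2|2
1|3|2|3
2|0|0|2
4) 1|0|3|0
3|3|2|1
3|2|1|2
0|0|2|3
1|3|3|0
2|0|0|3
5) 1|0|3|0
3|3|2|1
3|2|1|2
0|0|2|3
1|3|3|1
2|0|0|3
6) 1|0|3|0
3|3|2|1
3|2|1|2
0|0|2|3
1|3|3|2
2|0|0|3
7) 1|0|3|0
3|3|2|1
3|2|1|2
0|0|2|3
1|3|3|3
2|0|0|3
8) 1|0|3|0
3|3|2|1
3|2|2|3
0|2|0|1
2|0|2|3
2|1|2|0
9) 1|0|3|0
3|3|2|1
3|2|2|3
0|2|0|2
2|0|3|0
2|1|2|1
10) 1|0|3|0
3|3|2|1
3|2|2|3
0|2|0|2
2|0|3|1
2|1|2|1
11) 1|0|3|0
3|3|2|1
3|2|2|3
0|2|0|2
2|0|3|2
2|1|2|1
12) 1|0|3|0
3|3|2|1
3|2|2|3
0|2|0|2
2|0|3|3
2|1|2|1
13) 1|0|3|0
3|3|2|1
3|2|2|3
0|2|1|3
2|1|0|1
2|1|3|2
14) 1|0|3|0
3|3|2|1
3|2|2|3
0|2|1|3
2|1|0|2
2|1|3|2
15) 1|0|3|0
3|3|2|1
3|2|2|3
0|2|1|3
2|1|0|3
2|1|3|2
16) 1|0|3|0
3|3|2|2
3|2|3|0
0|2|2|1
2|1|1|1
2|1|3|3
17) 1|0|3|0
3|3|2|2
3|2|3|0
0|2|2|1
2|1|1|2
2|1|3|3
18) 1|0|3|0
3|3|2|2
3|2|3|0
0|2|2|1
2|1|1|3
2|1|3|3
19) 1|0|3|0
3|3|2|2
3|2|3|0
0|2|2|2
2|1|3|1
2|2|0|1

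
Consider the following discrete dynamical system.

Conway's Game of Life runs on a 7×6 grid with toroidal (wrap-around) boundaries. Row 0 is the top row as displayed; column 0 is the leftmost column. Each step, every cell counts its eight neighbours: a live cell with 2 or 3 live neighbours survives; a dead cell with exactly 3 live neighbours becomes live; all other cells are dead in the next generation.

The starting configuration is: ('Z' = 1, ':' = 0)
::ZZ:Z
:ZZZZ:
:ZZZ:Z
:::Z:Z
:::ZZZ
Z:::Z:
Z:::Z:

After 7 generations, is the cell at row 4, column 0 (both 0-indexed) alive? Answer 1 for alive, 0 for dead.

step 0: ::ZZ:Z
:ZZZZ:
:ZZZ:Z
:::Z:Z
:::ZZZ
Z:::Z:
Z:::Z:
step 1: Z::::Z
:::::Z
:Z:::Z
:::::Z
Z::Z::
Z:::::
ZZ::Z:
step 2: :Z::Z:
::::ZZ
::::ZZ
::::ZZ
Z::::Z
Z:::::
:Z::::
step 3: Z:::ZZ
Z::Z::
Z::Z::
::::::
Z:::Z:
ZZ:::Z
ZZ::::
step 4: ::::Z:
ZZ:Z::
::::::
:::::Z
ZZ::::
::::::
::::Z:
step 5: :::ZZZ
::::::
Z:::::
Z:::::
Z:::::
::::::
::::::
step 6: ::::Z:
::::ZZ
::::::
ZZ:::Z
::::::
::::::
::::Z:
step 7: :::ZZ:
::::ZZ
::::Z:
Z:::::
Z:::::
::::::
::::::

1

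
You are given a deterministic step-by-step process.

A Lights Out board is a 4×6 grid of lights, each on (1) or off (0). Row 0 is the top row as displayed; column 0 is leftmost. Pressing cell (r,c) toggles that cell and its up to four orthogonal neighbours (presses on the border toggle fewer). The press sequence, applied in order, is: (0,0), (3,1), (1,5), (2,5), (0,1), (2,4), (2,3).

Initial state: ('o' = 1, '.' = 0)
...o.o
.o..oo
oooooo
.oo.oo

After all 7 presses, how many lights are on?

10

k=0  ...o.o
.o..oo
oooooo
.oo.oo
k=1  oo.o.o
oo..oo
oooooo
.oo.oo
k=2  oo.o.o
oo..oo
o.oooo
o...oo
k=3  oo.o..
oo....
o.ooo.
o...oo
k=4  oo.o..
oo...o
o.oo.o
o...o.
k=5  ..oo..
o....o
o.oo.o
o...o.
k=6  ..oo..
o...oo
o.o.o.
o.....
k=7  ..oo..
o..ooo
o..o..
o..o..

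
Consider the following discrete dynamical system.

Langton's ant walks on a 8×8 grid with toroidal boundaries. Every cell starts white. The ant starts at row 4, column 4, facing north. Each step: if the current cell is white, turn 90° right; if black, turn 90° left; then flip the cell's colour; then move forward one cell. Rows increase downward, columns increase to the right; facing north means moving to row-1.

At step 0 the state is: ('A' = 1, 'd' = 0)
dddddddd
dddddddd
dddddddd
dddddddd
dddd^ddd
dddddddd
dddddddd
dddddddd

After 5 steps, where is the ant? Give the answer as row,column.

[0] dddddddd
dddddddd
dddddddd
dddddddd
dddd^ddd
dddddddd
dddddddd
dddddddd
[1] dddddddd
dddddddd
dddddddd
dddddddd
ddddA>dd
dddddddd
dddddddd
dddddddd
[2] dddddddd
dddddddd
dddddddd
dddddddd
ddddAAdd
dddddvdd
dddddddd
dddddddd
[3] dddddddd
dddddddd
dddddddd
dddddddd
ddddAAdd
dddd<Add
dddddddd
dddddddd
[4] dddddddd
dddddddd
dddddddd
dddddddd
dddd^Add
ddddAAdd
dddddddd
dddddddd
[5] dddddddd
dddddddd
dddddddd
dddddddd
ddd<dAdd
ddddAAdd
dddddddd
dddddddd

4,3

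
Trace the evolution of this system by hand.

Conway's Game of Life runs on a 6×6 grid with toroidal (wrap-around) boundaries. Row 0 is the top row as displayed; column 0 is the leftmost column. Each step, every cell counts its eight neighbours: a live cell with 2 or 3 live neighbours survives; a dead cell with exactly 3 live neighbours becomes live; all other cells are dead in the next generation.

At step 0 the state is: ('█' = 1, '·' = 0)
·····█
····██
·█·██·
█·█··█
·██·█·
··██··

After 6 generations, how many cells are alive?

9

gen 0: ·····█
····██
·█·██·
█·█··█
·██·█·
··██··
gen 1: ···█·█
█··█·█
·███··
█····█
█···██
·████·
gen 2: ·█···█
██·█·█
·███··
··██··
··█···
·██···
gen 3: ····██
···█·█
······
······
······
███···
gen 4: ·█████
·····█
······
······
·█····
██···█
gen 5: ·███··
█·██·█
······
······
·█····
···█·█
gen 6: ·█···█
█··██·
······
······
······
██·██·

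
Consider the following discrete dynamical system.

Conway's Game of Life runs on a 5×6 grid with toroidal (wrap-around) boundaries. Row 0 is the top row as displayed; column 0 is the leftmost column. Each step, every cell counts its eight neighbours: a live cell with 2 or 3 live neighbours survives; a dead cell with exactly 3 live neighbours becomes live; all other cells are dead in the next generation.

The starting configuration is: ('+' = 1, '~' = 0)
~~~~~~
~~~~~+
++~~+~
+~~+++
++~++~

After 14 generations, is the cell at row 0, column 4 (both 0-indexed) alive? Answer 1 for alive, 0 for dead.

0

step 0: ~~~~~~
~~~~~+
++~~+~
+~~+++
++~++~
step 1: +~~~++
+~~~~+
~+~+~~
~~~~~~
++++~~
step 2: ~~+++~
~+~~~~
+~~~~~
+~~+~~
+++++~
step 3: +~~~++
~+++~~
++~~~~
+~~++~
+~~~~~
step 4: +~++++
~~+++~
+~~~++
+~~~~~
++~+~~
step 5: +~~~~~
~~+~~~
++~~+~
~~~~+~
~~~+~~
step 6: ~~~~~~
+~~~~+
~+~+~+
~~~+++
~~~~~~
step 7: ~~~~~~
+~~~++
~~++~~
+~++~+
~~~~+~
step 8: ~~~~+~
~~~+++
~~+~~~
~++~~+
~~~+++
step 9: ~~~~~~
~~~+++
+++~~+
+++~~+
+~++~+
step 10: +~+~~~
~+++++
~~~~~~
~~~~~~
~~++++
step 11: +~~~~~
++++++
~~+++~
~~~++~
~+++++
step 12: ~~~~~~
+~~~~~
+~~~~~
~+~~~~
+++~~+
step 13: ~~~~~+
~~~~~~
++~~~~
~~+~~+
+++~~~
step 14: ++~~~~
+~~~~~
++~~~~
~~+~~+
+++~~+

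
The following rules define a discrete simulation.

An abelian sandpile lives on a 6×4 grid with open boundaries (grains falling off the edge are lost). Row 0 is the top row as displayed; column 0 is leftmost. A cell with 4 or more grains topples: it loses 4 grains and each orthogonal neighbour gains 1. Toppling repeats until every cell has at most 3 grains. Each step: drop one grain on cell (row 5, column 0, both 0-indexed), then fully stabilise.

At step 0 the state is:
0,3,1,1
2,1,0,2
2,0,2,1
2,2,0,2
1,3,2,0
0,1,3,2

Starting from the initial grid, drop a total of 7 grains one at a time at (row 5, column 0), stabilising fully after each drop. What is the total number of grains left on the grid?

gen 0: 0,3,1,1
2,1,0,2
2,0,2,1
2,2,0,2
1,3,2,0
0,1,3,2
gen 1: 0,3,1,1
2,1,0,2
2,0,2,1
2,2,0,2
1,3,2,0
1,1,3,2
gen 2: 0,3,1,1
2,1,0,2
2,0,2,1
2,2,0,2
1,3,2,0
2,1,3,2
gen 3: 0,3,1,1
2,1,0,2
2,0,2,1
2,2,0,2
1,3,2,0
3,1,3,2
gen 4: 0,3,1,1
2,1,0,2
2,0,2,1
2,2,0,2
2,3,2,0
0,2,3,2
gen 5: 0,3,1,1
2,1,0,2
2,0,2,1
2,2,0,2
2,3,2,0
1,2,3,2
gen 6: 0,3,1,1
2,1,0,2
2,0,2,1
2,2,0,2
2,3,2,0
2,2,3,2
gen 7: 0,3,1,1
2,1,0,2
2,0,2,1
2,2,0,2
2,3,2,0
3,2,3,2

38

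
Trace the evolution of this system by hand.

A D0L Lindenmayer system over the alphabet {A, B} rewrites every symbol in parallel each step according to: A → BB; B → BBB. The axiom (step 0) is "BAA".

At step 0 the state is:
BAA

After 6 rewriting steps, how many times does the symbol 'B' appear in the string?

1701

[0] BAA
[1] BBBBBBB
[2] BBBBBBBBBBBBBBBBBBBBB
[3] BBBBBBBBBBBBBBBBBBBBBBBBBBBBBBBBBBBBBBBBBBBBBBBBBBBBBBBBBBBBBBB
[4] BBBBBBBBBBBBBBBBBBBBBBBBBBBBBBBBBBBBBBBBBBBBBBBBBBBBBBBBBB…BBBBBBBBBBBBBBBBBBBBBBBBBBBBBBBBBBBBBBBBBBBBBBBBBBBBBBBBBB  (len 189)
[5] BBBBBBBBBBBBBBBBBBBBBBBBBBBBBBBBBBBBBBBBBBBBBBBBBBBBBBBBBB…BBBBBBBBBBBBBBBBBBBBBBBBBBBBBBBBBBBBBBBBBBBBBBBBBBBBBBBBBB  (len 567)
[6] BBBBBBBBBBBBBBBBBBBBBBBBBBBBBBBBBBBBBBBBBBBBBBBBBBBBBBBBBB…BBBBBBBBBBBBBBBBBBBBBBBBBBBBBBBBBBBBBBBBBBBBBBBBBBBBBBBBBB  (len 1701)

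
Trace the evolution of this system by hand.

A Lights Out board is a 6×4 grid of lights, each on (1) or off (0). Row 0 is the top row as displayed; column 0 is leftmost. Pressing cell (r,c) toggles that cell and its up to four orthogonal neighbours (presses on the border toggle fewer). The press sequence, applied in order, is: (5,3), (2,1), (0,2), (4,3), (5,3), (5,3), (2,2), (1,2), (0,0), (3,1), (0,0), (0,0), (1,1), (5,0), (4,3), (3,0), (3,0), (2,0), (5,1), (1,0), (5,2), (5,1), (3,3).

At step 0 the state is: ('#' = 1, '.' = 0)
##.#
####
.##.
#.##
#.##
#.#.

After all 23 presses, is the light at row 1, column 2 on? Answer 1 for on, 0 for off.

1

0) ##.#
####
.##.
#.##
#.##
#.#.
1) ##.#
####
.##.
#.##
#.#.
#..#
2) ##.#
#.##
#...
####
#.#.
#..#
3) #.#.
#..#
#...
####
#.#.
#..#
4) #.#.
#..#
#...
###.
#..#
#...
5) #.#.
#..#
#...
###.
#...
#.##
6) #.#.
#..#
#...
###.
#..#
#...
7) #.#.
#.##
####
##..
#..#
#...
8) #...
##..
##.#
##..
#..#
#...
9) .#..
.#..
##.#
##..
#..#
#...
10) .#..
.#..
#..#
..#.
##.#
#...
11) #...
##..
#..#
..#.
##.#
#...
12) .#..
.#..
#..#
..#.
##.#
#...
13) ....
#.#.
##.#
..#.
##.#
#...
14) ....
#.#.
##.#
..#.
.#.#
.#..
15) ....
#.#.
##.#
..##
.##.
.#.#
16) ....
#.#.
.#.#
####
###.
.#.#
17) ....
#.#.
##.#
..##
.##.
.#.#
18) ....
..#.
...#
#.##
.##.
.#.#
19) ....
..#.
...#
#.##
..#.
#.##
20) #...
###.
#..#
#.##
..#.
#.##
21) #...
###.
#..#
#.##
....
##..
22) #...
###.
#..#
#.##
.#..
..#.
23) #...
###.
#...
#...
.#.#
..#.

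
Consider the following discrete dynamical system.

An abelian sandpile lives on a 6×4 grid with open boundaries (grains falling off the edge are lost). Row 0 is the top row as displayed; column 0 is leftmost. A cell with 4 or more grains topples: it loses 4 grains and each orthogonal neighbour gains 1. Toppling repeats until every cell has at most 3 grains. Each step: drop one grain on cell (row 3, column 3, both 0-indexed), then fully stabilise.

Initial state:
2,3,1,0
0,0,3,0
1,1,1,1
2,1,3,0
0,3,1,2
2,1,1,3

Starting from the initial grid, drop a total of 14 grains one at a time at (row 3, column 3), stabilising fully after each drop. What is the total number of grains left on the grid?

t=0: 2,3,1,0
0,0,3,0
1,1,1,1
2,1,3,0
0,3,1,2
2,1,1,3
t=1: 2,3,1,0
0,0,3,0
1,1,1,1
2,1,3,1
0,3,1,2
2,1,1,3
t=2: 2,3,1,0
0,0,3,0
1,1,1,1
2,1,3,2
0,3,1,2
2,1,1,3
t=3: 2,3,1,0
0,0,3,0
1,1,1,1
2,1,3,3
0,3,1,2
2,1,1,3
t=4: 2,3,1,0
0,0,3,0
1,1,2,2
2,2,0,1
0,3,2,3
2,1,1,3
t=5: 2,3,1,0
0,0,3,0
1,1,2,2
2,2,0,2
0,3,2,3
2,1,1,3
t=6: 2,3,1,0
0,0,3,0
1,1,2,2
2,2,0,3
0,3,2,3
2,1,1,3
t=7: 2,3,1,0
0,0,3,0
1,1,2,3
2,2,1,1
0,3,3,1
2,1,2,0
t=8: 2,3,1,0
0,0,3,0
1,1,2,3
2,2,1,2
0,3,3,1
2,1,2,0
t=9: 2,3,1,0
0,0,3,0
1,1,2,3
2,2,1,3
0,3,3,1
2,1,2,0
t=10: 2,3,1,0
0,0,3,1
1,1,3,0
2,2,2,1
0,3,3,2
2,1,2,0
t=11: 2,3,1,0
0,0,3,1
1,1,3,0
2,2,2,2
0,3,3,2
2,1,2,0
t=12: 2,3,1,0
0,0,3,1
1,1,3,0
2,2,2,3
0,3,3,2
2,1,2,0
t=13: 2,3,1,0
0,0,3,1
1,1,3,1
2,2,3,0
0,3,3,3
2,1,2,0
t=14: 2,3,1,0
0,0,3,1
1,1,3,1
2,2,3,1
0,3,3,3
2,1,2,0

38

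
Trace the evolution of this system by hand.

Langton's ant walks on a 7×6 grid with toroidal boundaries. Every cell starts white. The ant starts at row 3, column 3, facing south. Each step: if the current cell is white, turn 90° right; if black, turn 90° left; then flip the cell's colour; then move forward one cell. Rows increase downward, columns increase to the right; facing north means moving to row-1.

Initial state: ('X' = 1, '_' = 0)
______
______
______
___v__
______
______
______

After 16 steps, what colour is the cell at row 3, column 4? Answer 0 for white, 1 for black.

t=0: ______
______
______
___v__
______
______
______
t=1: ______
______
______
__<X__
______
______
______
t=2: ______
______
__^___
__XX__
______
______
______
t=3: ______
______
__X>__
__XX__
______
______
______
t=4: ______
______
__XX__
__Xv__
______
______
______
t=5: ______
______
__XX__
__X_>_
______
______
______
t=6: ______
______
__XX__
__X_X_
____v_
______
______
t=7: ______
______
__XX__
__X_X_
___<X_
______
______
t=8: ______
______
__XX__
__X^X_
___XX_
______
______
t=9: ______
______
__XX__
__XX>_
___XX_
______
______
t=10: ______
______
__XX^_
__XX__
___XX_
______
______
t=11: ______
______
__XXX>
__XX__
___XX_
______
______
t=12: ______
______
__XXXX
__XX_v
___XX_
______
______
t=13: ______
______
__XXXX
__XX<X
___XX_
______
______
t=14: ______
______
__XX^X
__XXXX
___XX_
______
______
t=15: ______
______
__X<_X
__XXXX
___XX_
______
______
t=16: ______
______
__X__X
__XvXX
___XX_
______
______

1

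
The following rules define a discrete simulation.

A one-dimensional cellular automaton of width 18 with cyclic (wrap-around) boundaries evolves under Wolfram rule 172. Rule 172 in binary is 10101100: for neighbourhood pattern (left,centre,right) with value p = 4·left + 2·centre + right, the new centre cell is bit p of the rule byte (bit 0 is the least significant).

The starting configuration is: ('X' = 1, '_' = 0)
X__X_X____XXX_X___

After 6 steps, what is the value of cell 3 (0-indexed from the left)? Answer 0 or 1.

1

k=0  X__X_X____XXX_X___
k=1  X__XXX____XX_XX___
k=2  X__XX_____X_XX____
k=3  X__X______XXX_____
k=4  X__X______XX______
k=5  X__X______X_______
k=6  X__X______X_______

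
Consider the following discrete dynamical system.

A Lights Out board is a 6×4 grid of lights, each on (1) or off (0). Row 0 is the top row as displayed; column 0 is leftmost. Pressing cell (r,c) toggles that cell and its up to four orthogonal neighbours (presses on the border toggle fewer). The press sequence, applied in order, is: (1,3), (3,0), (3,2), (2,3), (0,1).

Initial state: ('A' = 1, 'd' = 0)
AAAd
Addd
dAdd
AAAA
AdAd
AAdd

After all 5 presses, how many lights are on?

10

0) AAAd
Addd
dAdd
AAAA
AdAd
AAdd
1) AAAA
AdAA
dAdA
AAAA
AdAd
AAdd
2) AAAA
AdAA
AAdA
ddAA
ddAd
AAdd
3) AAAA
AdAA
AAAA
dAdd
dddd
AAdd
4) AAAA
AdAd
AAdd
dAdA
dddd
AAdd
5) dddA
AAAd
AAdd
dAdA
dddd
AAdd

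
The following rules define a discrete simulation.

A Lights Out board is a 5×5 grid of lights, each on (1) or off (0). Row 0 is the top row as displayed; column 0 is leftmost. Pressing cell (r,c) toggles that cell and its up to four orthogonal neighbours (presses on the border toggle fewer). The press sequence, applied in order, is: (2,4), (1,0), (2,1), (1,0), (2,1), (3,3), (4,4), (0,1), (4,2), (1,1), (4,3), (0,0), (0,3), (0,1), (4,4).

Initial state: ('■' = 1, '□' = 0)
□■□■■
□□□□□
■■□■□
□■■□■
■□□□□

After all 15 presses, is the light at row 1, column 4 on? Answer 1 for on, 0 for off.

1

k=0  □■□■■
□□□□□
■■□■□
□■■□■
■□□□□
k=1  □■□■■
□□□□■
■■□□■
□■■□□
■□□□□
k=2  ■■□■■
■■□□■
□■□□■
□■■□□
■□□□□
k=3  ■■□■■
■□□□■
■□■□■
□□■□□
■□□□□
k=4  □■□■■
□■□□■
□□■□■
□□■□□
■□□□□
k=5  □■□■■
□□□□■
■■□□■
□■■□□
■□□□□
k=6  □■□■■
□□□□■
■■□■■
□■□■■
■□□■□
k=7  □■□■■
□□□□■
■■□■■
□■□■□
■□□□■
k=8  ■□■■■
□■□□■
■■□■■
□■□■□
■□□□■
k=9  ■□■■■
□■□□■
■■□■■
□■■■□
■■■■■
k=10  ■■■■■
■□■□■
■□□■■
□■■■□
■■■■■
k=11  ■■■■■
■□■□■
■□□■■
□■■□□
■■□□□
k=12  □□■■■
□□■□■
■□□■■
□■■□□
■■□□□
k=13  □□□□□
□□■■■
■□□■■
□■■□□
■■□□□
k=14  ■■■□□
□■■■■
■□□■■
□■■□□
■■□□□
k=15  ■■■□□
□■■■■
■□□■■
□■■□■
■■□■■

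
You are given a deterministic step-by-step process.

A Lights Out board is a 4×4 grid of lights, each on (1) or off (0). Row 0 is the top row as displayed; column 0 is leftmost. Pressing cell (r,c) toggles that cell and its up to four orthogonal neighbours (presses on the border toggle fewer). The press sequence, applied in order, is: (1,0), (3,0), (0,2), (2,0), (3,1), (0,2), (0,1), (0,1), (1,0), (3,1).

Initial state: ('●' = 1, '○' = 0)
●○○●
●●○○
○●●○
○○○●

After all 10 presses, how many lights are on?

6

0) ●○○●
●●○○
○●●○
○○○●
1) ○○○●
○○○○
●●●○
○○○●
2) ○○○●
○○○○
○●●○
●●○●
3) ○●●○
○○●○
○●●○
●●○●
4) ○●●○
●○●○
●○●○
○●○●
5) ○●●○
●○●○
●●●○
●○●●
6) ○○○●
●○○○
●●●○
●○●●
7) ●●●●
●●○○
●●●○
●○●●
8) ○○○●
●○○○
●●●○
●○●●
9) ●○○●
○●○○
○●●○
●○●●
10) ●○○●
○●○○
○○●○
○●○●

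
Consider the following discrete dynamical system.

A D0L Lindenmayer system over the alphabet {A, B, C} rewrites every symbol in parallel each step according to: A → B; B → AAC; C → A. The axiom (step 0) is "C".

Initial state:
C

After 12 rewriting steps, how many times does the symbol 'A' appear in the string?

[0] C
[1] A
[2] B
[3] AAC
[4] BBA
[5] AACAACB
[6] BBABBAAAC
[7] AACAACBAACAACBBBA
[8] BBABBAAACBBABBAAACAACAACB
[9] AACAACBAACAACBBBAAACAACBAACAACBBBABBABBAAAC
[10] BBABBAAACBBABBAAACAACAACBBBABBAAACBBABBAAACAACAACBAACAACBAACAACBBBA
[11] AACAACBAACAACBBBAAACAACBAACAACBBBABBABBAAACAACAACBAACAACBBBAAACAACBAACAACBBBABBABBAAACBBABBAAACBBABBAAACAACAACB
[12] BBABBAAACBBABBAAACAACAACBBBABBAAACBBABBAAACAACAACBAACAACBA…CAACBAACAACBBBAAACAACBAACAACBBBAAACAACBAACAACBBBABBABBAAAC  (len 177)

88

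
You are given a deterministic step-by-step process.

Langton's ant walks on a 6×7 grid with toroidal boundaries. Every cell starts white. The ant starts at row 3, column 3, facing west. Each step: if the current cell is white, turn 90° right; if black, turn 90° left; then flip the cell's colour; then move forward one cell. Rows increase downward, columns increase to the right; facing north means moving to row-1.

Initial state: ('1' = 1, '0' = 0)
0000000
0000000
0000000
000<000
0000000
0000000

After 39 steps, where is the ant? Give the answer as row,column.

3,6

gen 0: 0000000
0000000
0000000
000<000
0000000
0000000
gen 1: 0000000
0000000
000^000
0001000
0000000
0000000
gen 2: 0000000
0000000
0001>00
0001000
0000000
0000000
gen 3: 0000000
0000000
0001100
0001v00
0000000
0000000
gen 4: 0000000
0000000
0001100
000<100
0000000
0000000
gen 5: 0000000
0000000
0001100
0000100
000v000
0000000
gen 6: 0000000
0000000
0001100
0000100
00<1000
0000000
gen 7: 0000000
0000000
0001100
00^0100
0011000
0000000
gen 8: 0000000
0000000
0001100
001>100
0011000
0000000
gen 9: 0000000
0000000
0001100
0011100
001v000
0000000
gen 10: 0000000
0000000
0001100
0011100
0010>00
0000000
gen 11: 0000000
0000000
0001100
0011100
0010100
0000v00
gen 12: 0000000
0000000
0001100
0011100
0010100
000<100
gen 13: 0000000
0000000
0001100
0011100
001^100
0001100
gen 14: 0000000
0000000
0001100
0011100
0011>00
0001100
gen 15: 0000000
0000000
0001100
0011^00
0011000
0001100
gen 16: 0000000
0000000
0001100
001<000
0011000
0001100
gen 17: 0000000
0000000
0001100
0010000
001v000
0001100
gen 18: 0000000
0000000
0001100
0010000
0010>00
0001100
gen 19: 0000000
0000000
0001100
0010000
0010100
0001v00
gen 20: 0000000
0000000
0001100
0010000
0010100
00010>0
gen 21: 00000v0
0000000
0001100
0010000
0010100
0001010
gen 22: 0000<10
0000000
0001100
0010000
0010100
0001010
gen 23: 0000110
0000000
0001100
0010000
0010100
0001^10
gen 24: 0000110
0000000
0001100
0010000
0010100
00011>0
gen 25: 0000110
0000000
0001100
0010000
00101^0
0001100
gen 26: 0000110
0000000
0001100
0010000
001011>
0001100
gen 27: 0000110
0000000
0001100
0010000
0010111
000110v
gen 28: 0000110
0000000
0001100
0010000
0010111
00011<1
gen 29: 0000110
0000000
0001100
0010000
00101^1
0001111
gen 30: 0000110
0000000
0001100
0010000
0010<01
0001111
gen 31: 0000110
0000000
0001100
0010000
0010001
0001v11
gen 32: 0000110
0000000
0001100
0010000
0010001
00010>1
gen 33: 0000110
0000000
0001100
0010000
00100^1
0001001
gen 34: 0000110
0000000
0001100
0010000
001001>
0001001
gen 35: 0000110
0000000
0001100
001000^
0010010
0001001
gen 36: 0000110
0000000
0001100
>010001
0010010
0001001
gen 37: 0000110
0000000
0001100
1010001
v010010
0001001
gen 38: 0000110
0000000
0001100
1010001
101001<
0001001
gen 39: 0000110
0000000
0001100
101000^
1010011
0001001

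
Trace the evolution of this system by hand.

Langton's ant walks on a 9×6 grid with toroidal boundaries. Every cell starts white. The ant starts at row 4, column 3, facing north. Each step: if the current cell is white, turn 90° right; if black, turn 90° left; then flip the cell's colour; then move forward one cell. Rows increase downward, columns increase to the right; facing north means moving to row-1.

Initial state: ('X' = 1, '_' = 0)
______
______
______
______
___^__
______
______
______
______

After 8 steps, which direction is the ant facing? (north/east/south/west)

south

k=0  ______
______
______
______
___^__
______
______
______
______
k=1  ______
______
______
______
___X>_
______
______
______
______
k=2  ______
______
______
______
___XX_
____v_
______
______
______
k=3  ______
______
______
______
___XX_
___<X_
______
______
______
k=4  ______
______
______
______
___^X_
___XX_
______
______
______
k=5  ______
______
______
______
__<_X_
___XX_
______
______
______
k=6  ______
______
______
__^___
__X_X_
___XX_
______
______
______
k=7  ______
______
______
__X>__
__X_X_
___XX_
______
______
______
k=8  ______
______
______
__XX__
__XvX_
___XX_
______
______
______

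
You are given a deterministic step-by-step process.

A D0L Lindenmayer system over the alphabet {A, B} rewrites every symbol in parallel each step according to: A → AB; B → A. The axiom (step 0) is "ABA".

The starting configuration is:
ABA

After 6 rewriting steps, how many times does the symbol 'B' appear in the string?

21

k=0  ABA
k=1  ABAAB
k=2  ABAABABA
k=3  ABAABABAABAAB
k=4  ABAABABAABAABABAABABA
k=5  ABAABABAABAABABAABABAABAABABAABAAB
k=6  ABAABABAABAABABAABABAABAABABAABAABABAABABAABAABABAABABA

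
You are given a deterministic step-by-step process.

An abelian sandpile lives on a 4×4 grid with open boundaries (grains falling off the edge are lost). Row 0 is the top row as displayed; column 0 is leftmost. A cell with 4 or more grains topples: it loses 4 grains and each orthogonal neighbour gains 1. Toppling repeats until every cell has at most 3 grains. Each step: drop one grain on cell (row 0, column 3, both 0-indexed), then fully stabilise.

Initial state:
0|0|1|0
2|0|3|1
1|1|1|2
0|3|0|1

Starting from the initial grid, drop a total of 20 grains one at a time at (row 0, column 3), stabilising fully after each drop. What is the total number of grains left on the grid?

step 0: 0|0|1|0
2|0|3|1
1|1|1|2
0|3|0|1
step 1: 0|0|1|1
2|0|3|1
1|1|1|2
0|3|0|1
step 2: 0|0|1|2
2|0|3|1
1|1|1|2
0|3|0|1
step 3: 0|0|1|3
2|0|3|1
1|1|1|2
0|3|0|1
step 4: 0|0|2|0
2|0|3|2
1|1|1|2
0|3|0|1
step 5: 0|0|2|1
2|0|3|2
1|1|1|2
0|3|0|1
step 6: 0|0|2|2
2|0|3|2
1|1|1|2
0|3|0|1
step 7: 0|0|2|3
2|0|3|2
1|1|1|2
0|3|0|1
step 8: 0|0|3|0
2|0|3|3
1|1|1|2
0|3|0|1
step 9: 0|0|3|1
2|0|3|3
1|1|1|2
0|3|0|1
step 10: 0|0|3|2
2|0|3|3
1|1|1|2
0|3|0|1
step 11: 0|0|3|3
2|0|3|3
1|1|1|2
0|3|0|1
step 12: 0|1|1|2
2|1|1|1
1|1|2|3
0|3|0|1
step 13: 0|1|1|3
2|1|1|1
1|1|2|3
0|3|0|1
step 14: 0|1|2|0
2|1|1|2
1|1|2|3
0|3|0|1
step 15: 0|1|2|1
2|1|1|2
1|1|2|3
0|3|0|1
step 16: 0|1|2|2
2|1|1|2
1|1|2|3
0|3|0|1
step 17: 0|1|2|3
2|1|1|2
1|1|2|3
0|3|0|1
step 18: 0|1|3|0
2|1|1|3
1|1|2|3
0|3|0|1
step 19: 0|1|3|1
2|1|1|3
1|1|2|3
0|3|0|1
step 20: 0|1|3|2
2|1|1|3
1|1|2|3
0|3|0|1

24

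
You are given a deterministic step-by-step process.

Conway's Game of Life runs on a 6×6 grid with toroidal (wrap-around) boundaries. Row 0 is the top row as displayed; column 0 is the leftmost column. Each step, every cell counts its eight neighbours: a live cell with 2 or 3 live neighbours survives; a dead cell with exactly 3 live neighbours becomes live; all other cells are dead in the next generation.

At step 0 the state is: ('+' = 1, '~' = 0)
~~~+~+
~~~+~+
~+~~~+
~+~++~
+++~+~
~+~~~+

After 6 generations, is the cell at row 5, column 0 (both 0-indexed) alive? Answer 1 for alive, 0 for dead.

k=0  ~~~+~+
~~~+~+
~+~~~+
~+~++~
+++~+~
~+~~~+
k=1  ~~+~~+
~~+~~+
~~~+~+
~~~++~
~~~~+~
~+~+~+
k=2  ~+++~+
+~++~+
~~++~+
~~~+~+
~~+~~+
+~++~+
k=3  ~~~~~~
~~~~~+
~+~~~+
+~~+~+
~++~~+
~~~~~+
k=4  ~~~~~~
+~~~~~
~~~~~+
~~~~~+
~++~~+
+~~~~~
k=5  ~~~~~~
~~~~~~
+~~~~+
~~~~++
~+~~~+
++~~~~
k=6  ~~~~~~
~~~~~~
+~~~++
~~~~+~
~+~~++
++~~~~

1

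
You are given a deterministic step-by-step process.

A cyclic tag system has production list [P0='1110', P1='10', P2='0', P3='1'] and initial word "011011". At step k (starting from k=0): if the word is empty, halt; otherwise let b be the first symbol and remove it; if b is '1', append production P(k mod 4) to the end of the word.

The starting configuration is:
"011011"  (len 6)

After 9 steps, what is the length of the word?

0) "011011"  (len 6)
1) "11011"  (len 5)
2) "101110"  (len 6)
3) "011100"  (len 6)
4) "11100"  (len 5)
5) "11001110"  (len 8)
6) "100111010"  (len 9)
7) "001110100"  (len 9)
8) "01110100"  (len 8)
9) "1110100"  (len 7)

7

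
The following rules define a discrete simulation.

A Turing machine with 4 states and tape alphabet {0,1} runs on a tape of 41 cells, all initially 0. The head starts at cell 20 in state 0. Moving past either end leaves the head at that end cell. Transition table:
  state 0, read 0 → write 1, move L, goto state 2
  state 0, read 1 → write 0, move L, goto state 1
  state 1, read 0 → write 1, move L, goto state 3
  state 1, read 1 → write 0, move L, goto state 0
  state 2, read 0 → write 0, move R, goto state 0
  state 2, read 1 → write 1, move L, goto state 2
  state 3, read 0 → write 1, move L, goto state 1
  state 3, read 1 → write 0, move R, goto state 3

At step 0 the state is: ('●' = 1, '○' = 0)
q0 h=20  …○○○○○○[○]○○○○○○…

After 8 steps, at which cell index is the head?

[0] q0 h=20  …○○○○○○[○]○○○○○○…
[1] q2 h=19  …○○○○○○[○]●○○○○○…
[2] q0 h=20  …○○○○○○[●]○○○○○○…
[3] q1 h=19  …○○○○○○[○]○○○○○○…
[4] q3 h=18  …○○○○○○[○]●○○○○○…
[5] q1 h=17  …○○○○○○[○]●●○○○○…
[6] q3 h=16  …○○○○○○[○]●●●○○○…
[7] q1 h=15  …○○○○○○[○]●●●●○○…
[8] q3 h=14  …○○○○○○[○]●●●●●○…

14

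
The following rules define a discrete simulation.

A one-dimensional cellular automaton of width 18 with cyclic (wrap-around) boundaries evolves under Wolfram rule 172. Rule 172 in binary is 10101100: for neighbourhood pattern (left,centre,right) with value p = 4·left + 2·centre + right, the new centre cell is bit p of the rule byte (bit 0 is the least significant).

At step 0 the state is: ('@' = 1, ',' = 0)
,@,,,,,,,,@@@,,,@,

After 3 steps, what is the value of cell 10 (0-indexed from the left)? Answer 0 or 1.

1

step 0: ,@,,,,,,,,@@@,,,@,
step 1: ,@,,,,,,,,@@,,,,@,
step 2: ,@,,,,,,,,@,,,,,@,
step 3: ,@,,,,,,,,@,,,,,@,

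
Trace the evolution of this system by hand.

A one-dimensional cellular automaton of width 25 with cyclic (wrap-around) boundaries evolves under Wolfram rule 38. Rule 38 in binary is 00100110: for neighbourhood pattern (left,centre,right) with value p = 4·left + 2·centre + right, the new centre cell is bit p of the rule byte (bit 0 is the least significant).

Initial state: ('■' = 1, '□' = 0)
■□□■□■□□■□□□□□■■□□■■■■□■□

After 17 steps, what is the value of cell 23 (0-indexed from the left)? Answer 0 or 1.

step 0: ■□□■□■□□■□□□□□■■□□■■■■□■□
step 1: ■□■■■■□■■□□□□■□□□■□□□□■■■
step 2: □■□□□□■□□□□□■■□□■■□□□■□□□
step 3: ■■□□□■■□□□□■□□□■□□□□■■□□□
step 4: □□□□■□□□□□■■□□■■□□□■□□□□■
step 5: □□□■■□□□□■□□□■□□□□■■□□□■■
step 6: □□■□□□□□■■□□■■□□□■□□□□■□□
step 7: □■■□□□□■□□□■□□□□■■□□□■■□□
step 8: ■□□□□□■■□□■■□□□■□□□□■□□□□
step 9: ■□□□□■□□□■□□□□■■□□□■■□□□■
step 10: □□□□■■□□■■□□□■□□□□■□□□□■□
step 11: □□□■□□□■□□□□■■□□□■■□□□■■□
step 12: □□■■□□■■□□□■□□□□■□□□□■□□□
step 13: □■□□□■□□□□■■□□□■■□□□■■□□□
step 14: ■■□□■■□□□■□□□□■□□□□■□□□□□
step 15: □□□■□□□□■■□□□■■□□□■■□□□□■
step 16: □□■■□□□■□□□□■□□□□■□□□□□■■
step 17: □■□□□□■■□□□■■□□□■■□□□□■□□

0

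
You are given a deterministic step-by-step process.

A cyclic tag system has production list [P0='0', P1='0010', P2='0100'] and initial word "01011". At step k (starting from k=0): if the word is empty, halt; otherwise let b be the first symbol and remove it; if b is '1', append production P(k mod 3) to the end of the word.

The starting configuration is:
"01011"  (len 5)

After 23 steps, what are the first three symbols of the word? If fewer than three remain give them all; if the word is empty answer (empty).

gen 0: "01011"  (len 5)
gen 1: "1011"  (len 4)
gen 2: "0110010"  (len 7)
gen 3: "110010"  (len 6)
gen 4: "100100"  (len 6)
gen 5: "001000010"  (len 9)
gen 6: "01000010"  (len 8)
gen 7: "1000010"  (len 7)
gen 8: "0000100010"  (len 10)
gen 9: "000100010"  (len 9)
gen 10: "00100010"  (len 8)
gen 11: "0100010"  (len 7)
gen 12: "100010"  (len 6)
gen 13: "000100"  (len 6)
gen 14: "00100"  (len 5)
gen 15: "0100"  (len 4)
gen 16: "100"  (len 3)
gen 17: "000010"  (len 6)
gen 18: "00010"  (len 5)
gen 19: "0010"  (len 4)
gen 20: "010"  (len 3)
gen 21: "10"  (len 2)
gen 22: "00"  (len 2)
gen 23: "0"  (len 1)

0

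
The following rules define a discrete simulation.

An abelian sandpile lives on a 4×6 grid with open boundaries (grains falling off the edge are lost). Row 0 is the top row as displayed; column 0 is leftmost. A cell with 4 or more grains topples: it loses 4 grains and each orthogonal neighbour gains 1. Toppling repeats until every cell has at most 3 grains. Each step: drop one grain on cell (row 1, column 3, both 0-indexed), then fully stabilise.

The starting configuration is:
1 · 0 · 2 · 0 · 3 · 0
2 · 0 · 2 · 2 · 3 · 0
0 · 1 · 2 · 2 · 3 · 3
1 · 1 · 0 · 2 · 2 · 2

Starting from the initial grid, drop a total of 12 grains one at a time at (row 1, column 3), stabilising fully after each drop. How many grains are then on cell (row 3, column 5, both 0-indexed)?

gen 0: 1 · 0 · 2 · 0 · 3 · 0
2 · 0 · 2 · 2 · 3 · 0
0 · 1 · 2 · 2 · 3 · 3
1 · 1 · 0 · 2 · 2 · 2
gen 1: 1 · 0 · 2 · 0 · 3 · 0
2 · 0 · 2 · 3 · 3 · 0
0 · 1 · 2 · 2 · 3 · 3
1 · 1 · 0 · 2 · 2 · 2
gen 2: 1 · 0 · 2 · 2 · 0 · 1
2 · 0 · 3 · 2 · 2 · 2
0 · 1 · 3 · 0 · 2 · 0
1 · 1 · 0 · 3 · 3 · 3
gen 3: 1 · 0 · 2 · 2 · 0 · 1
2 · 0 · 3 · 3 · 2 · 2
0 · 1 · 3 · 0 · 2 · 0
1 · 1 · 0 · 3 · 3 · 3
gen 4: 1 · 0 · 3 · 3 · 0 · 1
2 · 1 · 1 · 1 · 3 · 2
0 · 2 · 0 · 2 · 2 · 0
1 · 1 · 1 · 3 · 3 · 3
gen 5: 1 · 0 · 3 · 3 · 0 · 1
2 · 1 · 1 · 2 · 3 · 2
0 · 2 · 0 · 2 · 2 · 0
1 · 1 · 1 · 3 · 3 · 3
gen 6: 1 · 0 · 3 · 3 · 0 · 1
2 · 1 · 1 · 3 · 3 · 2
0 · 2 · 0 · 2 · 2 · 0
1 · 1 · 1 · 3 · 3 · 3
gen 7: 1 · 1 · 0 · 1 · 2 · 1
2 · 1 · 3 · 2 · 0 · 3
0 · 2 · 0 · 3 · 3 · 0
1 · 1 · 1 · 3 · 3 · 3
gen 8: 1 · 1 · 0 · 1 · 2 · 1
2 · 1 · 3 · 3 · 0 · 3
0 · 2 · 0 · 3 · 3 · 0
1 · 1 · 1 · 3 · 3 · 3
gen 9: 1 · 1 · 1 · 2 · 2 · 1
2 · 2 · 0 · 2 · 2 · 3
0 · 2 · 2 · 2 · 1 · 2
1 · 1 · 2 · 1 · 2 · 0
gen 10: 1 · 1 · 1 · 2 · 2 · 1
2 · 2 · 0 · 3 · 2 · 3
0 · 2 · 2 · 2 · 1 · 2
1 · 1 · 2 · 1 · 2 · 0
gen 11: 1 · 1 · 1 · 3 · 2 · 1
2 · 2 · 1 · 0 · 3 · 3
0 · 2 · 2 · 3 · 1 · 2
1 · 1 · 2 · 1 · 2 · 0
gen 12: 1 · 1 · 1 · 3 · 2 · 1
2 · 2 · 1 · 1 · 3 · 3
0 · 2 · 2 · 3 · 1 · 2
1 · 1 · 2 · 1 · 2 · 0

0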